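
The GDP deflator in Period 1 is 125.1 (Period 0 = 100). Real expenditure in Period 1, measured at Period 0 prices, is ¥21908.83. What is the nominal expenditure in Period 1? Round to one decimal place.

27407.9

Nominal = Real × (Index/100) = 21908.83 × (125.1/100)
        = 21908.83 × 1.251 = 27407.9463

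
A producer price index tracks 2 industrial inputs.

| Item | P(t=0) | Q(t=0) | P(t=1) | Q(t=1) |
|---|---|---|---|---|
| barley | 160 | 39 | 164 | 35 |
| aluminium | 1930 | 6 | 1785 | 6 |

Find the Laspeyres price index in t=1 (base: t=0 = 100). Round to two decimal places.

Laspeyres price index uses base-period quantities as weights.
ΣP(t=1)·Q(t=0) = 164×39 + 1785×6 = 6396 + 10710 = 17106
ΣP(t=0)·Q(t=0) = 160×39 + 1930×6 = 6240 + 11580 = 17820
Index = 17106 / 17820 × 100 = 95.9933

95.99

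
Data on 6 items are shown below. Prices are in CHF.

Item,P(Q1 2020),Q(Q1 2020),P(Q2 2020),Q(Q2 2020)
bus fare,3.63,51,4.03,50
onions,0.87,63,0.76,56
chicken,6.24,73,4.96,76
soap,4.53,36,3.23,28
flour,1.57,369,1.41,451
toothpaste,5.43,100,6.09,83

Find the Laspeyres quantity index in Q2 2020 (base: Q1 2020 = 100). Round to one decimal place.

Laspeyres quantity index uses base-period prices as weights.
ΣP(Q1 2020)·Q(Q2 2020) = 3.63×50 + 0.87×56 + 6.24×76 + 4.53×28 + 1.57×451 + 5.43×83 = 181.5 + 48.72 + 474.24 + 126.84 + 708.07 + 450.69 = 1990.06
ΣP(Q1 2020)·Q(Q1 2020) = 3.63×51 + 0.87×63 + 6.24×73 + 4.53×36 + 1.57×369 + 5.43×100 = 185.13 + 54.81 + 455.52 + 163.08 + 579.33 + 543 = 1980.87
Index = 1990.06 / 1980.87 × 100 = 100.4639

100.5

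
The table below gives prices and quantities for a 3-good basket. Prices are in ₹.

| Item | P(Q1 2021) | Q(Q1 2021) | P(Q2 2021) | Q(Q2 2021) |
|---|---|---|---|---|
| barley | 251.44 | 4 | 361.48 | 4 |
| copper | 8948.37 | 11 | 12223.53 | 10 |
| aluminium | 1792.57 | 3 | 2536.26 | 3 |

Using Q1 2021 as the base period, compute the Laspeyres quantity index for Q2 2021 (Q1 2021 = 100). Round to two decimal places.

Laspeyres quantity index uses base-period prices as weights.
ΣP(Q1 2021)·Q(Q2 2021) = 251.44×4 + 8948.37×10 + 1792.57×3 = 1005.76 + 89483.7 + 5377.71 = 95867.17
ΣP(Q1 2021)·Q(Q1 2021) = 251.44×4 + 8948.37×11 + 1792.57×3 = 1005.76 + 98432.07 + 5377.71 = 104815.54
Index = 95867.17 / 104815.54 × 100 = 91.4627

91.46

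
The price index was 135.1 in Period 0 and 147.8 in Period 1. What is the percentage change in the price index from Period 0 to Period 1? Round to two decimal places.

9.40%

Change = (147.8 − 135.1) / 135.1 × 100
       = 12.7 / 135.1 × 100 = 9.4004%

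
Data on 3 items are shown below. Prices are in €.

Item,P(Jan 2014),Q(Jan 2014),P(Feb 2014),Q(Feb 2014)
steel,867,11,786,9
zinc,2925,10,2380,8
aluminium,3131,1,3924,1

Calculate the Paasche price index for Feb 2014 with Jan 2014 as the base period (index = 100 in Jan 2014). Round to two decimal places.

87.49

Paasche price index uses current-period quantities as weights.
ΣP(Feb 2014)·Q(Feb 2014) = 786×9 + 2380×8 + 3924×1 = 7074 + 19040 + 3924 = 30038
ΣP(Jan 2014)·Q(Feb 2014) = 867×9 + 2925×8 + 3131×1 = 7803 + 23400 + 3131 = 34334
Index = 30038 / 34334 × 100 = 87.4876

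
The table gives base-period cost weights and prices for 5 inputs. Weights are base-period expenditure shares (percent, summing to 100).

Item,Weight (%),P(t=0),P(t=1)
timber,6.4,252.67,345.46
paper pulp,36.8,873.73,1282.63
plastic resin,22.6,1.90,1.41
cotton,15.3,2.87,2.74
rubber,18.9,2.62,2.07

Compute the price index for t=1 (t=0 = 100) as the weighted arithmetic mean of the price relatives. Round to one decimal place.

109.1

timber: 6.4 × (345.46/252.67) = 6.4 × 1.367238 = 8.7503
paper pulp: 36.8 × (1282.63/873.73) = 36.8 × 1.467994 = 54.0222
plastic resin: 22.6 × (1.41/1.90) = 22.6 × 0.742105 = 16.7716
cotton: 15.3 × (2.74/2.87) = 15.3 × 0.954704 = 14.6070
rubber: 18.9 × (2.07/2.62) = 18.9 × 0.790076 = 14.9324
Index = Σ wᵢ·(p₁ᵢ/p₀ᵢ) = 8.7503 + 54.0222 + 16.7716 + 14.6070 + 14.9324 = 109.0835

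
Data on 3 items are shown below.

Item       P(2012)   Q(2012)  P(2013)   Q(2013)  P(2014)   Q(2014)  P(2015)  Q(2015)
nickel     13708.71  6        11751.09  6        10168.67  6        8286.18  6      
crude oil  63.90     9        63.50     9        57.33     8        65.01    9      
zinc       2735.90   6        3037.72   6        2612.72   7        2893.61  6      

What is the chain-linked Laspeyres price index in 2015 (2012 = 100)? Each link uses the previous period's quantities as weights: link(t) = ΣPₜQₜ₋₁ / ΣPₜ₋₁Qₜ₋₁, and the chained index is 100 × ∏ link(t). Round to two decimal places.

68.75

Link 2012→2013:
ΣP(2013)Q(2012) = 11751.09×6 + 63.50×9 + 3037.72×6 = 70506.54 + 571.5 + 18226.32 = 89304.36
ΣP(2012)Q(2012) = 13708.71×6 + 63.90×9 + 2735.90×6 = 82252.26 + 575.1 + 16415.4 = 99242.76
link = 89304.36/99242.76 = 0.899858
Link 2013→2014:
ΣP(2014)Q(2013) = 10168.67×6 + 57.33×9 + 2612.72×6 = 61012.02 + 515.97 + 15676.32 = 77204.31
ΣP(2013)Q(2013) = 11751.09×6 + 63.50×9 + 3037.72×6 = 70506.54 + 571.5 + 18226.32 = 89304.36
link = 77204.31/89304.36 = 0.864508
Link 2014→2015:
ΣP(2015)Q(2014) = 8286.18×6 + 65.01×8 + 2893.61×7 = 49717.08 + 520.08 + 20255.27 = 70492.43
ΣP(2014)Q(2014) = 10168.67×6 + 57.33×8 + 2612.72×7 = 61012.02 + 458.64 + 18289.04 = 79759.7
link = 70492.43/79759.7 = 0.883810
Chained index = 100 × 0.899858 × 0.864508 × 0.883810 = 68.7546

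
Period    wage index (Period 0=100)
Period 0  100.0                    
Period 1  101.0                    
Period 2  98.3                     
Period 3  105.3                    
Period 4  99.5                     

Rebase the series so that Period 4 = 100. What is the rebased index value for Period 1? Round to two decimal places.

101.51

Rebased(Period 1) = 101.0 / 99.5 × 100 = 101.5075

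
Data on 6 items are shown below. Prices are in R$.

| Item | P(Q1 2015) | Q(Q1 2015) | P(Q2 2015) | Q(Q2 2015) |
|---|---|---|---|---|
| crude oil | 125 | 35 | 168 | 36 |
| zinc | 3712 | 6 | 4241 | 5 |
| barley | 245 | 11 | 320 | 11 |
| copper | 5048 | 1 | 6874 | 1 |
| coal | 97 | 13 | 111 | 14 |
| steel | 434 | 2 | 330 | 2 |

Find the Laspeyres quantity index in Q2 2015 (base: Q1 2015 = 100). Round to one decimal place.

Laspeyres quantity index uses base-period prices as weights.
ΣP(Q1 2015)·Q(Q2 2015) = 125×36 + 3712×5 + 245×11 + 5048×1 + 97×14 + 434×2 = 4500 + 18560 + 2695 + 5048 + 1358 + 868 = 33029
ΣP(Q1 2015)·Q(Q1 2015) = 125×35 + 3712×6 + 245×11 + 5048×1 + 97×13 + 434×2 = 4375 + 22272 + 2695 + 5048 + 1261 + 868 = 36519
Index = 33029 / 36519 × 100 = 90.4433

90.4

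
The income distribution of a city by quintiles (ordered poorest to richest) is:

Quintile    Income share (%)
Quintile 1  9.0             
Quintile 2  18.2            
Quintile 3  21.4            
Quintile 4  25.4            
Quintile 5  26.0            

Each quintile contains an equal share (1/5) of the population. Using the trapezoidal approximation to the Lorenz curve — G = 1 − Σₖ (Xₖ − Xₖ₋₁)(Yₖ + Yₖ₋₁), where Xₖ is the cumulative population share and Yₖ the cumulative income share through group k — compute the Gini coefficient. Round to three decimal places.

Cumulative income shares Yₖ: 0.0900, 0.2720, 0.4860, 0.7400, 1.0000
Σ (Xₖ−Xₖ₋₁)(Yₖ+Yₖ₋₁) = (1/5)(0.0900+0.0000) + (1/5)(0.2720+0.0900) + (1/5)(0.4860+0.2720) + (1/5)(0.7400+0.4860) + (1/5)(1.0000+0.7400)
  = 0.0180 + 0.0724 + 0.1516 + 0.2452 + 0.3480 = 0.8352
G = 1 − 0.8352 = 0.1648

0.165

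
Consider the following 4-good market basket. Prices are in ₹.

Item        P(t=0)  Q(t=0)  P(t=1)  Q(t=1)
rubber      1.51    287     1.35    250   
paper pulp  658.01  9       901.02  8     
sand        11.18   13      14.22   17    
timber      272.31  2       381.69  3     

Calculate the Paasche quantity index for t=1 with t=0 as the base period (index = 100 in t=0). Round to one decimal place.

Paasche quantity index uses current-period prices as weights.
ΣP(t=1)·Q(t=1) = 1.35×250 + 901.02×8 + 14.22×17 + 381.69×3 = 337.5 + 7208.16 + 241.74 + 1145.07 = 8932.47
ΣP(t=1)·Q(t=0) = 1.35×287 + 901.02×9 + 14.22×13 + 381.69×2 = 387.45 + 8109.18 + 184.86 + 763.38 = 9444.87
Index = 8932.47 / 9444.87 × 100 = 94.5748

94.6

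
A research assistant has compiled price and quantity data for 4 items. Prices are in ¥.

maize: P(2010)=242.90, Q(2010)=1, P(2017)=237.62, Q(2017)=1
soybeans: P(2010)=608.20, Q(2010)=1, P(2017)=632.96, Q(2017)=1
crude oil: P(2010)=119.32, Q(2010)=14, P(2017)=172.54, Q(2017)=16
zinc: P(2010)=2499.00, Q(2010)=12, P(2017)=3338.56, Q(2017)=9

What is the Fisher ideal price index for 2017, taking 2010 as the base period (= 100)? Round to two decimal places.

Laspeyres component (base-period weights):
ΣP(2017)Q(2010) = 237.62×1 + 632.96×1 + 172.54×14 + 3338.56×12 = 237.62 + 632.96 + 2415.56 + 40062.72 = 43348.86
ΣP(2010)Q(2010) = 242.90×1 + 608.20×1 + 119.32×14 + 2499.00×12 = 242.9 + 608.2 + 1670.48 + 29988 = 32509.58
L = 43348.86 / 32509.58 × 100 = 133.3418
Paasche component (current-period weights):
ΣP(2017)Q(2017) = 237.62×1 + 632.96×1 + 172.54×16 + 3338.56×9 = 237.62 + 632.96 + 2760.64 + 30047.04 = 33678.26
ΣP(2010)Q(2017) = 242.90×1 + 608.20×1 + 119.32×16 + 2499.00×9 = 242.9 + 608.2 + 1909.12 + 22491 = 25251.22
P = 33678.26 / 25251.22 × 100 = 133.3728
Fisher = √(L × P) = √(133.3418 × 133.3728) = 133.3573

133.36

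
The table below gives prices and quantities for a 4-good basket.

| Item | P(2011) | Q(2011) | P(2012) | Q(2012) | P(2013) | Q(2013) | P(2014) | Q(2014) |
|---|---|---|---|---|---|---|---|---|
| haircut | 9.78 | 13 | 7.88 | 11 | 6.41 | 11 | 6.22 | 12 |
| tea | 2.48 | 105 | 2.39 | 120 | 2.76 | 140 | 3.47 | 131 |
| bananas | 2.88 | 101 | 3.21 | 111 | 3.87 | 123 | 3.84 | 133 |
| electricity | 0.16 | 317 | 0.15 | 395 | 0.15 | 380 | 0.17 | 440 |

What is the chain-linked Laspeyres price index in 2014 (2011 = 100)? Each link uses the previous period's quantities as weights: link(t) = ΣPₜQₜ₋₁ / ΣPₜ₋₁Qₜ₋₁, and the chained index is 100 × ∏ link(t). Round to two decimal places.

Link 2011→2012:
ΣP(2012)Q(2011) = 7.88×13 + 2.39×105 + 3.21×101 + 0.15×317 = 102.44 + 250.95 + 324.21 + 47.55 = 725.15
ΣP(2011)Q(2011) = 9.78×13 + 2.48×105 + 2.88×101 + 0.16×317 = 127.14 + 260.4 + 290.88 + 50.72 = 729.14
link = 725.15/729.14 = 0.994528
Link 2012→2013:
ΣP(2013)Q(2012) = 6.41×11 + 2.76×120 + 3.87×111 + 0.15×395 = 70.51 + 331.2 + 429.57 + 59.25 = 890.53
ΣP(2012)Q(2012) = 7.88×11 + 2.39×120 + 3.21×111 + 0.15×395 = 86.68 + 286.8 + 356.31 + 59.25 = 789.04
link = 890.53/789.04 = 1.128625
Link 2013→2014:
ΣP(2014)Q(2013) = 6.22×11 + 3.47×140 + 3.84×123 + 0.17×380 = 68.42 + 485.8 + 472.32 + 64.6 = 1091.14
ΣP(2013)Q(2013) = 6.41×11 + 2.76×140 + 3.87×123 + 0.15×380 = 70.51 + 386.4 + 476.01 + 57 = 989.92
link = 1091.14/989.92 = 1.102251
Chained index = 100 × 0.994528 × 1.128625 × 1.102251 = 123.7220

123.72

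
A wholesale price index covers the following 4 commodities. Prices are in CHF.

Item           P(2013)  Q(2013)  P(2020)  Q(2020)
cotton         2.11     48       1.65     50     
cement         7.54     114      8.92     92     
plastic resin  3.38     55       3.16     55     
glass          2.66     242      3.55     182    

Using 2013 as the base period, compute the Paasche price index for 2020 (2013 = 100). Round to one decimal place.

117.3

Paasche price index uses current-period quantities as weights.
ΣP(2020)·Q(2020) = 1.65×50 + 8.92×92 + 3.16×55 + 3.55×182 = 82.5 + 820.64 + 173.8 + 646.1 = 1723.04
ΣP(2013)·Q(2020) = 2.11×50 + 7.54×92 + 3.38×55 + 2.66×182 = 105.5 + 693.68 + 185.9 + 484.12 = 1469.2
Index = 1723.04 / 1469.2 × 100 = 117.2774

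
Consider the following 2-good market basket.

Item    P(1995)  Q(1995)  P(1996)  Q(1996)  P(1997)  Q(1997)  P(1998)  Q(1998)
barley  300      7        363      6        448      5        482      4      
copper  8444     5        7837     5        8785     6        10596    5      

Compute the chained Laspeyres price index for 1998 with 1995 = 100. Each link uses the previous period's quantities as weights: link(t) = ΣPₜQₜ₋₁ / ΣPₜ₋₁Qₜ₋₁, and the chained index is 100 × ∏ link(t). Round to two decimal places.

127.40

Link 1995→1996:
ΣP(1996)Q(1995) = 363×7 + 7837×5 = 2541 + 39185 = 41726
ΣP(1995)Q(1995) = 300×7 + 8444×5 = 2100 + 42220 = 44320
link = 41726/44320 = 0.941471
Link 1996→1997:
ΣP(1997)Q(1996) = 448×6 + 8785×5 = 2688 + 43925 = 46613
ΣP(1996)Q(1996) = 363×6 + 7837×5 = 2178 + 39185 = 41363
link = 46613/41363 = 1.126925
Link 1997→1998:
ΣP(1998)Q(1997) = 482×5 + 10596×6 = 2410 + 63576 = 65986
ΣP(1997)Q(1997) = 448×5 + 8785×6 = 2240 + 52710 = 54950
link = 65986/54950 = 1.200837
Chained index = 100 × 0.941471 × 1.126925 × 1.200837 = 127.4049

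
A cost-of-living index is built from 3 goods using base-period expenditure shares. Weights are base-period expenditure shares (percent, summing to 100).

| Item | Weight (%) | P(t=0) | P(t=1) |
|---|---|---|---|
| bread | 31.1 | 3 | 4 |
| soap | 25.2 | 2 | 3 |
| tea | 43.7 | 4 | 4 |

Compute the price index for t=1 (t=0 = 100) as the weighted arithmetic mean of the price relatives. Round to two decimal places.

bread: 31.1 × (4/3) = 31.1 × 1.333333 = 41.4667
soap: 25.2 × (3/2) = 25.2 × 1.500000 = 37.8000
tea: 43.7 × (4/4) = 43.7 × 1.000000 = 43.7000
Index = Σ wᵢ·(p₁ᵢ/p₀ᵢ) = 41.4667 + 37.8000 + 43.7000 = 122.9667

122.97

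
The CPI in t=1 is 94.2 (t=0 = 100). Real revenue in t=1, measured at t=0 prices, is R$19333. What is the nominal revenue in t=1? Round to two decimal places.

Nominal = Real × (Index/100) = 19333 × (94.2/100)
        = 19333 × 0.942 = 18211.6860

18211.69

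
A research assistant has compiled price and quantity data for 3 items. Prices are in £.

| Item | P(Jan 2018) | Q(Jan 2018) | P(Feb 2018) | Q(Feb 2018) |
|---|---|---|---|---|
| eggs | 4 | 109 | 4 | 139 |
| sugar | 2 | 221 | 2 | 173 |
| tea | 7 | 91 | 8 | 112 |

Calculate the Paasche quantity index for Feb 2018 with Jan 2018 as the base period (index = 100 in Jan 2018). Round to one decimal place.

Paasche quantity index uses current-period prices as weights.
ΣP(Feb 2018)·Q(Feb 2018) = 4×139 + 2×173 + 8×112 = 556 + 346 + 896 = 1798
ΣP(Feb 2018)·Q(Jan 2018) = 4×109 + 2×221 + 8×91 = 436 + 442 + 728 = 1606
Index = 1798 / 1606 × 100 = 111.9552

112.0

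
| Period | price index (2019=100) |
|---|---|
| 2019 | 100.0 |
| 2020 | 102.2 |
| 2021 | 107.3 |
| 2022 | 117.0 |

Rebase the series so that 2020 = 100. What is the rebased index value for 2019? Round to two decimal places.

97.85

Rebased(2019) = 100.0 / 102.2 × 100 = 97.8474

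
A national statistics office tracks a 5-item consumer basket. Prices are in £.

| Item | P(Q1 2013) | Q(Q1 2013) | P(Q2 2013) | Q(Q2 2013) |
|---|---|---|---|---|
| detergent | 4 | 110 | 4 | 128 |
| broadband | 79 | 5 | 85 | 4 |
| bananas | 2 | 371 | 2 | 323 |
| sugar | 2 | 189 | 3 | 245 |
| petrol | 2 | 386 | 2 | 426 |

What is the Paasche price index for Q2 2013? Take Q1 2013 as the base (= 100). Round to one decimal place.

109.6

Paasche price index uses current-period quantities as weights.
ΣP(Q2 2013)·Q(Q2 2013) = 4×128 + 85×4 + 2×323 + 3×245 + 2×426 = 512 + 340 + 646 + 735 + 852 = 3085
ΣP(Q1 2013)·Q(Q2 2013) = 4×128 + 79×4 + 2×323 + 2×245 + 2×426 = 512 + 316 + 646 + 490 + 852 = 2816
Index = 3085 / 2816 × 100 = 109.5526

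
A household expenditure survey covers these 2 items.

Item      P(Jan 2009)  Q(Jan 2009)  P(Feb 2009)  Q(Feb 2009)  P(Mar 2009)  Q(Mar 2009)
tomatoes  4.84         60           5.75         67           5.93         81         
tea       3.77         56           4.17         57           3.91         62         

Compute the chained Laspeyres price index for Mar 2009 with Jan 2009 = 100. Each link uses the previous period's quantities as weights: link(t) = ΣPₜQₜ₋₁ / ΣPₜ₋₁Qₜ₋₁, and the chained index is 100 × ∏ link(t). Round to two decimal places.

114.84

Link Jan 2009→Feb 2009:
ΣP(Feb 2009)Q(Jan 2009) = 5.75×60 + 4.17×56 = 345 + 233.52 = 578.52
ΣP(Jan 2009)Q(Jan 2009) = 4.84×60 + 3.77×56 = 290.4 + 211.12 = 501.52
link = 578.52/501.52 = 1.153533
Link Feb 2009→Mar 2009:
ΣP(Mar 2009)Q(Feb 2009) = 5.93×67 + 3.91×57 = 397.31 + 222.87 = 620.18
ΣP(Feb 2009)Q(Feb 2009) = 5.75×67 + 4.17×57 = 385.25 + 237.69 = 622.94
link = 620.18/622.94 = 0.995569
Chained index = 100 × 1.153533 × 0.995569 = 114.8422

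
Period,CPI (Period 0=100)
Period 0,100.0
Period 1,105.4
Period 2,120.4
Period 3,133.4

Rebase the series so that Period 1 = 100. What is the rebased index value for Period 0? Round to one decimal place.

Rebased(Period 0) = 100.0 / 105.4 × 100 = 94.8767

94.9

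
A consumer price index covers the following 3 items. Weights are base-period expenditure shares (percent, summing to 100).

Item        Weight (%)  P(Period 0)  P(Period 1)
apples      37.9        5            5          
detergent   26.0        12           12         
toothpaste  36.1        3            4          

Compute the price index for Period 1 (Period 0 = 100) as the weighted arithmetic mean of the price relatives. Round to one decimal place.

apples: 37.9 × (5/5) = 37.9 × 1.000000 = 37.9000
detergent: 26.0 × (12/12) = 26.0 × 1.000000 = 26.0000
toothpaste: 36.1 × (4/3) = 36.1 × 1.333333 = 48.1333
Index = Σ wᵢ·(p₁ᵢ/p₀ᵢ) = 37.9000 + 26.0000 + 48.1333 = 112.0333

112.0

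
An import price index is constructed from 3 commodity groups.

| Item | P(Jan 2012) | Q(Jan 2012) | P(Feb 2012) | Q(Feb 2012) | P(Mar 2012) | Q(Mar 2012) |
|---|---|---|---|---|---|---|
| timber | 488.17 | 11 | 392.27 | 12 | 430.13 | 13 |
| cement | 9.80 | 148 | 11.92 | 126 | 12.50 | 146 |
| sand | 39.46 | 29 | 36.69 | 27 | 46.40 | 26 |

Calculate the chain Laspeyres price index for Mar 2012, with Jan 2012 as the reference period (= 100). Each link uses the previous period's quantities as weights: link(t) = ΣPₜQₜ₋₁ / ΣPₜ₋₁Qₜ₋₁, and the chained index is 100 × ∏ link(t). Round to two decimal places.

99.52

Link Jan 2012→Feb 2012:
ΣP(Feb 2012)Q(Jan 2012) = 392.27×11 + 11.92×148 + 36.69×29 = 4314.97 + 1764.16 + 1064.01 = 7143.14
ΣP(Jan 2012)Q(Jan 2012) = 488.17×11 + 9.80×148 + 39.46×29 = 5369.87 + 1450.4 + 1144.34 = 7964.61
link = 7143.14/7964.61 = 0.896860
Link Feb 2012→Mar 2012:
ΣP(Mar 2012)Q(Feb 2012) = 430.13×12 + 12.50×126 + 46.40×27 = 5161.56 + 1575 + 1252.8 = 7989.36
ΣP(Feb 2012)Q(Feb 2012) = 392.27×12 + 11.92×126 + 36.69×27 = 4707.24 + 1501.92 + 990.63 = 7199.79
link = 7989.36/7199.79 = 1.109666
Chained index = 100 × 0.896860 × 1.109666 = 99.5215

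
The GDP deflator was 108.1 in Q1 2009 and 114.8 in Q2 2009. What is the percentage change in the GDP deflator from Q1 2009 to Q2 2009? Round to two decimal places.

Change = (114.8 − 108.1) / 108.1 × 100
       = 6.7 / 108.1 × 100 = 6.1980%

6.20%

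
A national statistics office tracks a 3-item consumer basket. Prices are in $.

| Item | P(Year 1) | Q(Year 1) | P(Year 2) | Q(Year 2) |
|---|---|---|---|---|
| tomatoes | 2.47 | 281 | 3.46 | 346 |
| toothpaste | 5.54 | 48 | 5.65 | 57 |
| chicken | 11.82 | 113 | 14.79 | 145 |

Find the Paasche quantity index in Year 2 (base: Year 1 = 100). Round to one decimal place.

125.7

Paasche quantity index uses current-period prices as weights.
ΣP(Year 2)·Q(Year 2) = 3.46×346 + 5.65×57 + 14.79×145 = 1197.16 + 322.05 + 2144.55 = 3663.76
ΣP(Year 2)·Q(Year 1) = 3.46×281 + 5.65×48 + 14.79×113 = 972.26 + 271.2 + 1671.27 = 2914.73
Index = 3663.76 / 2914.73 × 100 = 125.6981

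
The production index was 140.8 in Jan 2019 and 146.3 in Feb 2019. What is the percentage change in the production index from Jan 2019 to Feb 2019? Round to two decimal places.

3.91%

Change = (146.3 − 140.8) / 140.8 × 100
       = 5.5 / 140.8 × 100 = 3.9062%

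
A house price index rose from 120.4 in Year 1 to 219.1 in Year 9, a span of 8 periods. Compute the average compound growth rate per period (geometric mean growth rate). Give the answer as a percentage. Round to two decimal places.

7.77%

Growth factor = (219.1/120.4)^(1/8) = (1.819767)^(1/8) = 1.077710
Growth rate = 1.077710 − 1 = 0.077710 = 7.7710%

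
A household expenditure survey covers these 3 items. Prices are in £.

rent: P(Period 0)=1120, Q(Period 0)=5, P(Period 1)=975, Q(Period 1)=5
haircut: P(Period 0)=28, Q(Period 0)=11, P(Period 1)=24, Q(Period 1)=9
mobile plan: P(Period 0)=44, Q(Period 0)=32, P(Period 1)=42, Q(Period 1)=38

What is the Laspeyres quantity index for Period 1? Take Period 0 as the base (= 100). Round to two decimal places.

102.84

Laspeyres quantity index uses base-period prices as weights.
ΣP(Period 0)·Q(Period 1) = 1120×5 + 28×9 + 44×38 = 5600 + 252 + 1672 = 7524
ΣP(Period 0)·Q(Period 0) = 1120×5 + 28×11 + 44×32 = 5600 + 308 + 1408 = 7316
Index = 7524 / 7316 × 100 = 102.8431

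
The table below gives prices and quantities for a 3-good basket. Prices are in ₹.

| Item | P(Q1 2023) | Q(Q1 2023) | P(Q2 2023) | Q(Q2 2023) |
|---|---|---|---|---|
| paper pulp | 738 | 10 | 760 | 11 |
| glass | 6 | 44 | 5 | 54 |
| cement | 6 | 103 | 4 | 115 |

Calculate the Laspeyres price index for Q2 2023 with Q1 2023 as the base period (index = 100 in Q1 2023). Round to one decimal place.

Laspeyres price index uses base-period quantities as weights.
ΣP(Q2 2023)·Q(Q1 2023) = 760×10 + 5×44 + 4×103 = 7600 + 220 + 412 = 8232
ΣP(Q1 2023)·Q(Q1 2023) = 738×10 + 6×44 + 6×103 = 7380 + 264 + 618 = 8262
Index = 8232 / 8262 × 100 = 99.6369

99.6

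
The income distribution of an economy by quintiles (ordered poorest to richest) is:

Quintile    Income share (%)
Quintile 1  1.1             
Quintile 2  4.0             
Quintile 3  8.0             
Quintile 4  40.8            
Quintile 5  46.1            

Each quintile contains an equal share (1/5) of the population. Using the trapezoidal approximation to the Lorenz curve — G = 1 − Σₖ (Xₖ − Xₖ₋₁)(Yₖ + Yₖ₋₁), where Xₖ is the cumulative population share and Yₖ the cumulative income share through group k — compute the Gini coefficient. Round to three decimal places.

0.507

Cumulative income shares Yₖ: 0.0110, 0.0510, 0.1310, 0.5390, 1.0000
Σ (Xₖ−Xₖ₋₁)(Yₖ+Yₖ₋₁) = (1/5)(0.0110+0.0000) + (1/5)(0.0510+0.0110) + (1/5)(0.1310+0.0510) + (1/5)(0.5390+0.1310) + (1/5)(1.0000+0.5390)
  = 0.0022 + 0.0124 + 0.0364 + 0.1340 + 0.3078 = 0.4928
G = 1 − 0.4928 = 0.5072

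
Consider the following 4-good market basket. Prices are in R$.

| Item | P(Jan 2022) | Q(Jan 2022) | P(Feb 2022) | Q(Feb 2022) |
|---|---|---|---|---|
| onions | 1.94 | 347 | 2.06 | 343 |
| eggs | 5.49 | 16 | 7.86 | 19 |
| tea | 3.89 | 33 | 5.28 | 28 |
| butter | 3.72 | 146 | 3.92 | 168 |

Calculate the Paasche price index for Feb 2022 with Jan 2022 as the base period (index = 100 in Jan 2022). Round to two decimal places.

Paasche price index uses current-period quantities as weights.
ΣP(Feb 2022)·Q(Feb 2022) = 2.06×343 + 7.86×19 + 5.28×28 + 3.92×168 = 706.58 + 149.34 + 147.84 + 658.56 = 1662.32
ΣP(Jan 2022)·Q(Feb 2022) = 1.94×343 + 5.49×19 + 3.89×28 + 3.72×168 = 665.42 + 104.31 + 108.92 + 624.96 = 1503.61
Index = 1662.32 / 1503.61 × 100 = 110.5553

110.56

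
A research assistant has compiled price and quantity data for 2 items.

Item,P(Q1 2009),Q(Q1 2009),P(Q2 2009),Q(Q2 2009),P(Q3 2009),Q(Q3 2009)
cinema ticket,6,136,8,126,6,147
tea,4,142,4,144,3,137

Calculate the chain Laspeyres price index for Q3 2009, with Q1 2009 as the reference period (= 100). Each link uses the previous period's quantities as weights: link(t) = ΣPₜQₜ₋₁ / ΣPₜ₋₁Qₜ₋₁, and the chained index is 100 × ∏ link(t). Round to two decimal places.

Link Q1 2009→Q2 2009:
ΣP(Q2 2009)Q(Q1 2009) = 8×136 + 4×142 = 1088 + 568 = 1656
ΣP(Q1 2009)Q(Q1 2009) = 6×136 + 4×142 = 816 + 568 = 1384
link = 1656/1384 = 1.196532
Link Q2 2009→Q3 2009:
ΣP(Q3 2009)Q(Q2 2009) = 6×126 + 3×144 = 756 + 432 = 1188
ΣP(Q2 2009)Q(Q2 2009) = 8×126 + 4×144 = 1008 + 576 = 1584
link = 1188/1584 = 0.750000
Chained index = 100 × 1.196532 × 0.750000 = 89.7399

89.74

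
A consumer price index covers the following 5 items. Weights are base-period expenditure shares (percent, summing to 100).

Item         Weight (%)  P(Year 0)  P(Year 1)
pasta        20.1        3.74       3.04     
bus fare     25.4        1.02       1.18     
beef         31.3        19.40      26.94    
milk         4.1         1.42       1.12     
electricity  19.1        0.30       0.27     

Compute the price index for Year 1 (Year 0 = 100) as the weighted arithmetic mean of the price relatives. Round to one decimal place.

pasta: 20.1 × (3.04/3.74) = 20.1 × 0.812834 = 16.3380
bus fare: 25.4 × (1.18/1.02) = 25.4 × 1.156863 = 29.3843
beef: 31.3 × (26.94/19.40) = 31.3 × 1.388660 = 43.4651
milk: 4.1 × (1.12/1.42) = 4.1 × 0.788732 = 3.2338
electricity: 19.1 × (0.27/0.30) = 19.1 × 0.900000 = 17.1900
Index = Σ wᵢ·(p₁ᵢ/p₀ᵢ) = 16.3380 + 29.3843 + 43.4651 + 3.2338 + 17.1900 = 109.6111

109.6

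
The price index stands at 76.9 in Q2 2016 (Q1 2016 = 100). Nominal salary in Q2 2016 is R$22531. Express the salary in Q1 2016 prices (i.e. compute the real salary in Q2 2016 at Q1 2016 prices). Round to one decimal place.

29299.1

Real = Nominal ÷ (Index/100) = 22531 ÷ (76.9/100)
     = 22531 ÷ 0.769 = 29299.0897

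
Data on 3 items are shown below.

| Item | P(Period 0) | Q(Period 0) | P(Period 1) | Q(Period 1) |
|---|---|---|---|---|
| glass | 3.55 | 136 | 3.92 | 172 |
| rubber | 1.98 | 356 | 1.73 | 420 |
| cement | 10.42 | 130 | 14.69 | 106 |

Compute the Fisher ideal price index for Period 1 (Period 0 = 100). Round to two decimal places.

Laspeyres component (base-period weights):
ΣP(Period 1)Q(Period 0) = 3.92×136 + 1.73×356 + 14.69×130 = 533.12 + 615.88 + 1909.7 = 3058.7
ΣP(Period 0)Q(Period 0) = 3.55×136 + 1.98×356 + 10.42×130 = 482.8 + 704.88 + 1354.6 = 2542.28
L = 3058.7 / 2542.28 × 100 = 120.3133
Paasche component (current-period weights):
ΣP(Period 1)Q(Period 1) = 3.92×172 + 1.73×420 + 14.69×106 = 674.24 + 726.6 + 1557.14 = 2957.98
ΣP(Period 0)Q(Period 1) = 3.55×172 + 1.98×420 + 10.42×106 = 610.6 + 831.6 + 1104.52 = 2546.72
P = 2957.98 / 2546.72 × 100 = 116.1486
Fisher = √(L × P) = √(120.3133 × 116.1486) = 118.2126

118.21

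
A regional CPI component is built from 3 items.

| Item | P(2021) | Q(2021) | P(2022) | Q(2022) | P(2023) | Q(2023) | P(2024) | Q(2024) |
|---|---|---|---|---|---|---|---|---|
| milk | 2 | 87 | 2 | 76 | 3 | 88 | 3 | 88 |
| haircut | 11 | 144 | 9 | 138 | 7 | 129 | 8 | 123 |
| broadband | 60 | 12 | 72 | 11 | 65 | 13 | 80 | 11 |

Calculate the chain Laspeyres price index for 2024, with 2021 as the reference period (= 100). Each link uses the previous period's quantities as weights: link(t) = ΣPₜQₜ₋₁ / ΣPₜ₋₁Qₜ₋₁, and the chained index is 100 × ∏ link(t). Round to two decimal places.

95.50

Link 2021→2022:
ΣP(2022)Q(2021) = 2×87 + 9×144 + 72×12 = 174 + 1296 + 864 = 2334
ΣP(2021)Q(2021) = 2×87 + 11×144 + 60×12 = 174 + 1584 + 720 = 2478
link = 2334/2478 = 0.941889
Link 2022→2023:
ΣP(2023)Q(2022) = 3×76 + 7×138 + 65×11 = 228 + 966 + 715 = 1909
ΣP(2022)Q(2022) = 2×76 + 9×138 + 72×11 = 152 + 1242 + 792 = 2186
link = 1909/2186 = 0.873285
Link 2023→2024:
ΣP(2024)Q(2023) = 3×88 + 8×129 + 80×13 = 264 + 1032 + 1040 = 2336
ΣP(2023)Q(2023) = 3×88 + 7×129 + 65×13 = 264 + 903 + 845 = 2012
link = 2336/2012 = 1.161034
Chained index = 100 × 0.941889 × 0.873285 × 1.161034 = 95.4993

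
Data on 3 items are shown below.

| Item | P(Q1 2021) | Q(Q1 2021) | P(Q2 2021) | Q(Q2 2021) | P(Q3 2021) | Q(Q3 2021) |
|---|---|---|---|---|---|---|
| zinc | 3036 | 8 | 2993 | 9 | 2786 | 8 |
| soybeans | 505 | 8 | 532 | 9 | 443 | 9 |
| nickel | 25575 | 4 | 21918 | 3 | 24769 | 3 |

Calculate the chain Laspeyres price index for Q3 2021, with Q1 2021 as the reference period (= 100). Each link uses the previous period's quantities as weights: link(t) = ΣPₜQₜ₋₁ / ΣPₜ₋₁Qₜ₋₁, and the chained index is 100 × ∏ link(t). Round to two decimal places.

Link Q1 2021→Q2 2021:
ΣP(Q2 2021)Q(Q1 2021) = 2993×8 + 532×8 + 21918×4 = 23944 + 4256 + 87672 = 115872
ΣP(Q1 2021)Q(Q1 2021) = 3036×8 + 505×8 + 25575×4 = 24288 + 4040 + 102300 = 130628
link = 115872/130628 = 0.887038
Link Q2 2021→Q3 2021:
ΣP(Q3 2021)Q(Q2 2021) = 2786×9 + 443×9 + 24769×3 = 25074 + 3987 + 74307 = 103368
ΣP(Q2 2021)Q(Q2 2021) = 2993×9 + 532×9 + 21918×3 = 26937 + 4788 + 65754 = 97479
link = 103368/97479 = 1.060413
Chained index = 100 × 0.887038 × 1.060413 = 94.0627

94.06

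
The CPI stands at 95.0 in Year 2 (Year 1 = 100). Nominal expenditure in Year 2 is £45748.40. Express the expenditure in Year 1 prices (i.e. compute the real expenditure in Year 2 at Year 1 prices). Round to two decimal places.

48156.21

Real = Nominal ÷ (Index/100) = 45748.40 ÷ (95.0/100)
     = 45748.40 ÷ 0.950 = 48156.2105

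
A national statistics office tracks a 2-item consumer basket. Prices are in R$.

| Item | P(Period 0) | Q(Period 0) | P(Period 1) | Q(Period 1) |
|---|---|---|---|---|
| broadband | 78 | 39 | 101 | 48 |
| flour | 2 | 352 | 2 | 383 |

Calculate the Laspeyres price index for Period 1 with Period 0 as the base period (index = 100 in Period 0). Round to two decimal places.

Laspeyres price index uses base-period quantities as weights.
ΣP(Period 1)·Q(Period 0) = 101×39 + 2×352 = 3939 + 704 = 4643
ΣP(Period 0)·Q(Period 0) = 78×39 + 2×352 = 3042 + 704 = 3746
Index = 4643 / 3746 × 100 = 123.9455

123.95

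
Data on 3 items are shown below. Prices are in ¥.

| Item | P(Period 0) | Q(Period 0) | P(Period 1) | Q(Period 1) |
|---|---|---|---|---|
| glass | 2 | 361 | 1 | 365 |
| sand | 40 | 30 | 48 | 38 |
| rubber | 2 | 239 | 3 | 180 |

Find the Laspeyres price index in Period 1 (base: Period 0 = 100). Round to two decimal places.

104.92

Laspeyres price index uses base-period quantities as weights.
ΣP(Period 1)·Q(Period 0) = 1×361 + 48×30 + 3×239 = 361 + 1440 + 717 = 2518
ΣP(Period 0)·Q(Period 0) = 2×361 + 40×30 + 2×239 = 722 + 1200 + 478 = 2400
Index = 2518 / 2400 × 100 = 104.9167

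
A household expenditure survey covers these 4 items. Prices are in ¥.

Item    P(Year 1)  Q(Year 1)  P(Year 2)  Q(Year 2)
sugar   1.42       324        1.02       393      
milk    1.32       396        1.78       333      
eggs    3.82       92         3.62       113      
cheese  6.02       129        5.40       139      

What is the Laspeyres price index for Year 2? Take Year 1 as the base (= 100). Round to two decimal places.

Laspeyres price index uses base-period quantities as weights.
ΣP(Year 2)·Q(Year 1) = 1.02×324 + 1.78×396 + 3.62×92 + 5.40×129 = 330.48 + 704.88 + 333.04 + 696.6 = 2065
ΣP(Year 1)·Q(Year 1) = 1.42×324 + 1.32×396 + 3.82×92 + 6.02×129 = 460.08 + 522.72 + 351.44 + 776.58 = 2110.82
Index = 2065 / 2110.82 × 100 = 97.8293

97.83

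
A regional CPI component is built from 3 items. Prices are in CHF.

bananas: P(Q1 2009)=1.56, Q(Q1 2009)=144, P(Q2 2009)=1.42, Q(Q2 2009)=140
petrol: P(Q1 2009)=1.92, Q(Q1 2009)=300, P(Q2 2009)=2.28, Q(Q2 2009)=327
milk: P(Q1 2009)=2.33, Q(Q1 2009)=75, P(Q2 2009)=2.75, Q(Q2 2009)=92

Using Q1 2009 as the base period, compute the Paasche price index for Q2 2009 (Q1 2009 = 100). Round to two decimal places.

112.89

Paasche price index uses current-period quantities as weights.
ΣP(Q2 2009)·Q(Q2 2009) = 1.42×140 + 2.28×327 + 2.75×92 = 198.8 + 745.56 + 253 = 1197.36
ΣP(Q1 2009)·Q(Q2 2009) = 1.56×140 + 1.92×327 + 2.33×92 = 218.4 + 627.84 + 214.36 = 1060.6
Index = 1197.36 / 1060.6 × 100 = 112.8946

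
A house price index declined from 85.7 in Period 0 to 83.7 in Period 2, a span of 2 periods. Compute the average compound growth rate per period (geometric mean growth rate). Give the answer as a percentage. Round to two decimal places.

-1.17%

Growth factor = (83.7/85.7)^(1/2) = (0.976663)^(1/2) = 0.988263
Growth rate = 0.988263 − 1 = -0.011737 = -1.1737%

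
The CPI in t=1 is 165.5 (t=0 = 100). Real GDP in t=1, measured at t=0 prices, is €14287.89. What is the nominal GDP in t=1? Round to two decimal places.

23646.46

Nominal = Real × (Index/100) = 14287.89 × (165.5/100)
        = 14287.89 × 1.655 = 23646.4579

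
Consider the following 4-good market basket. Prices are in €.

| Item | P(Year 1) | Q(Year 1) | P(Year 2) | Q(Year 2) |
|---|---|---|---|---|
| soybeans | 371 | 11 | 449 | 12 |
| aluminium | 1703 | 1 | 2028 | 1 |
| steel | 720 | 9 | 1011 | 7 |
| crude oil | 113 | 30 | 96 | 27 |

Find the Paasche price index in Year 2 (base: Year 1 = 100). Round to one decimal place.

Paasche price index uses current-period quantities as weights.
ΣP(Year 2)·Q(Year 2) = 449×12 + 2028×1 + 1011×7 + 96×27 = 5388 + 2028 + 7077 + 2592 = 17085
ΣP(Year 1)·Q(Year 2) = 371×12 + 1703×1 + 720×7 + 113×27 = 4452 + 1703 + 5040 + 3051 = 14246
Index = 17085 / 14246 × 100 = 119.9284

119.9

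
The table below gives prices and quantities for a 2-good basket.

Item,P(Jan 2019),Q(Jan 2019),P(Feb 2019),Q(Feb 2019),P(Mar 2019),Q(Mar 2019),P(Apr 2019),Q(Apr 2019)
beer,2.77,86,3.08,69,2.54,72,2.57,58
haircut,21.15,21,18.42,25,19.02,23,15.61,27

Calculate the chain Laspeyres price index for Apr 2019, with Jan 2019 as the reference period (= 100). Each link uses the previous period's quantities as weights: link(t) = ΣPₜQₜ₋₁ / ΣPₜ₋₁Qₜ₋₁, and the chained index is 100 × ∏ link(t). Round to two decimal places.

80.99

Link Jan 2019→Feb 2019:
ΣP(Feb 2019)Q(Jan 2019) = 3.08×86 + 18.42×21 = 264.88 + 386.82 = 651.7
ΣP(Jan 2019)Q(Jan 2019) = 2.77×86 + 21.15×21 = 238.22 + 444.15 = 682.37
link = 651.7/682.37 = 0.955054
Link Feb 2019→Mar 2019:
ΣP(Mar 2019)Q(Feb 2019) = 2.54×69 + 19.02×25 = 175.26 + 475.5 = 650.76
ΣP(Feb 2019)Q(Feb 2019) = 3.08×69 + 18.42×25 = 212.52 + 460.5 = 673.02
link = 650.76/673.02 = 0.966925
Link Mar 2019→Apr 2019:
ΣP(Apr 2019)Q(Mar 2019) = 2.57×72 + 15.61×23 = 185.04 + 359.03 = 544.07
ΣP(Mar 2019)Q(Mar 2019) = 2.54×72 + 19.02×23 = 182.88 + 437.46 = 620.34
link = 544.07/620.34 = 0.877051
Chained index = 100 × 0.955054 × 0.966925 × 0.877051 = 80.9927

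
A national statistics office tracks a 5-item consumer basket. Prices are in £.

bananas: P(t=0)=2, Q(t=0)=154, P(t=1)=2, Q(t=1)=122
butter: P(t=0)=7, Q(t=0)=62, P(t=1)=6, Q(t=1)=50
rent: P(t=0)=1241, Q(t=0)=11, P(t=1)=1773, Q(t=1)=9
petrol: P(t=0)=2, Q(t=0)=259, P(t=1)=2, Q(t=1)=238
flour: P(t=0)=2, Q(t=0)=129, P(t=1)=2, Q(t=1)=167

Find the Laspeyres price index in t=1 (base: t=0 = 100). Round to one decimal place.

138.2

Laspeyres price index uses base-period quantities as weights.
ΣP(t=1)·Q(t=0) = 2×154 + 6×62 + 1773×11 + 2×259 + 2×129 = 308 + 372 + 19503 + 518 + 258 = 20959
ΣP(t=0)·Q(t=0) = 2×154 + 7×62 + 1241×11 + 2×259 + 2×129 = 308 + 434 + 13651 + 518 + 258 = 15169
Index = 20959 / 15169 × 100 = 138.1700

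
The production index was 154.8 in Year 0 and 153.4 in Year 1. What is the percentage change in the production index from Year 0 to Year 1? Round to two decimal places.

-0.90%

Change = (153.4 − 154.8) / 154.8 × 100
       = -1.4 / 154.8 × 100 = -0.9044%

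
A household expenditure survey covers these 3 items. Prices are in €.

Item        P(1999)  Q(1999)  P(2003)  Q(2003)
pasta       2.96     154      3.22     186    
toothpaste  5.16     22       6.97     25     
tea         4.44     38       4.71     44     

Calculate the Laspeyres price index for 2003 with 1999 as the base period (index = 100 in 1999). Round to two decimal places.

Laspeyres price index uses base-period quantities as weights.
ΣP(2003)·Q(1999) = 3.22×154 + 6.97×22 + 4.71×38 = 495.88 + 153.34 + 178.98 = 828.2
ΣP(1999)·Q(1999) = 2.96×154 + 5.16×22 + 4.44×38 = 455.84 + 113.52 + 168.72 = 738.08
Index = 828.2 / 738.08 × 100 = 112.2101

112.21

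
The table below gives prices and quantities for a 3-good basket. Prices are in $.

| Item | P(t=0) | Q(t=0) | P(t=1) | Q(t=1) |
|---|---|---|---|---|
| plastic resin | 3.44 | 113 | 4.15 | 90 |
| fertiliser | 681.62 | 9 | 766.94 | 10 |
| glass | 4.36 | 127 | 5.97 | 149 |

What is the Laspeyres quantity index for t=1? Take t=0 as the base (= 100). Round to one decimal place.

109.9

Laspeyres quantity index uses base-period prices as weights.
ΣP(t=0)·Q(t=1) = 3.44×90 + 681.62×10 + 4.36×149 = 309.6 + 6816.2 + 649.64 = 7775.44
ΣP(t=0)·Q(t=0) = 3.44×113 + 681.62×9 + 4.36×127 = 388.72 + 6134.58 + 553.72 = 7077.02
Index = 7775.44 / 7077.02 × 100 = 109.8688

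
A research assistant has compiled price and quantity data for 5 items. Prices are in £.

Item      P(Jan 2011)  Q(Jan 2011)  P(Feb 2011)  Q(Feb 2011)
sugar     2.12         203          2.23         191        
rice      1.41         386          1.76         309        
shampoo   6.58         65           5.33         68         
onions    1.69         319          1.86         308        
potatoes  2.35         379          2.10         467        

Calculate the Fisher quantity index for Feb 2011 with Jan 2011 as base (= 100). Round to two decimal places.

101.62

Laspeyres component (base-period weights):
ΣP(Jan 2011)Q(Feb 2011) = 2.12×191 + 1.41×309 + 6.58×68 + 1.69×308 + 2.35×467 = 404.92 + 435.69 + 447.44 + 520.52 + 1097.45 = 2906.02
ΣP(Jan 2011)Q(Jan 2011) = 2.12×203 + 1.41×386 + 6.58×65 + 1.69×319 + 2.35×379 = 430.36 + 544.26 + 427.7 + 539.11 + 890.65 = 2832.08
L = 2906.02 / 2832.08 × 100 = 102.6108
Paasche component (current-period weights):
ΣP(Feb 2011)Q(Feb 2011) = 2.23×191 + 1.76×309 + 5.33×68 + 1.86×308 + 2.10×467 = 425.93 + 543.84 + 362.44 + 572.88 + 980.7 = 2885.79
ΣP(Feb 2011)Q(Jan 2011) = 2.23×203 + 1.76×386 + 5.33×65 + 1.86×319 + 2.10×379 = 452.69 + 679.36 + 346.45 + 593.34 + 795.9 = 2867.74
P = 2885.79 / 2867.74 × 100 = 100.6294
Fisher = √(L × P) = √(102.6108 × 100.6294) = 101.6153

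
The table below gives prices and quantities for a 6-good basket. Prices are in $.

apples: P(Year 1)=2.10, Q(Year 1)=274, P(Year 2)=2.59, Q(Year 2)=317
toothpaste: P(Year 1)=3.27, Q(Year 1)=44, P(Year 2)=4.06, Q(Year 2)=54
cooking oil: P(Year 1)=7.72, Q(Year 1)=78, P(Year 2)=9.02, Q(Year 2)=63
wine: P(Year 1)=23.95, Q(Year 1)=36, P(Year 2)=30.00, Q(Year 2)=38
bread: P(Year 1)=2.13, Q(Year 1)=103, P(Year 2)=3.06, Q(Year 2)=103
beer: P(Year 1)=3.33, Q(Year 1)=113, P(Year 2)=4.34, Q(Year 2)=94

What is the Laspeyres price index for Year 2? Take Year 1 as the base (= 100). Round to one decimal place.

125.1

Laspeyres price index uses base-period quantities as weights.
ΣP(Year 2)·Q(Year 1) = 2.59×274 + 4.06×44 + 9.02×78 + 30.00×36 + 3.06×103 + 4.34×113 = 709.66 + 178.64 + 703.56 + 1080 + 315.18 + 490.42 = 3477.46
ΣP(Year 1)·Q(Year 1) = 2.10×274 + 3.27×44 + 7.72×78 + 23.95×36 + 2.13×103 + 3.33×113 = 575.4 + 143.88 + 602.16 + 862.2 + 219.39 + 376.29 = 2779.32
Index = 3477.46 / 2779.32 × 100 = 125.1191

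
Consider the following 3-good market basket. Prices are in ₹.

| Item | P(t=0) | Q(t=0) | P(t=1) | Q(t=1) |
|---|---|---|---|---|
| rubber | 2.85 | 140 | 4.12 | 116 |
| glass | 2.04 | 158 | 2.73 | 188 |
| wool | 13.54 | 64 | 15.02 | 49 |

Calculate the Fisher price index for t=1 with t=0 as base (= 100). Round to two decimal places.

124.70

Laspeyres component (base-period weights):
ΣP(t=1)Q(t=0) = 4.12×140 + 2.73×158 + 15.02×64 = 576.8 + 431.34 + 961.28 = 1969.42
ΣP(t=0)Q(t=0) = 2.85×140 + 2.04×158 + 13.54×64 = 399 + 322.32 + 866.56 = 1587.88
L = 1969.42 / 1587.88 × 100 = 124.0283
Paasche component (current-period weights):
ΣP(t=1)Q(t=1) = 4.12×116 + 2.73×188 + 15.02×49 = 477.92 + 513.24 + 735.98 = 1727.14
ΣP(t=0)Q(t=1) = 2.85×116 + 2.04×188 + 13.54×49 = 330.6 + 383.52 + 663.46 = 1377.58
P = 1727.14 / 1377.58 × 100 = 125.3749
Fisher = √(L × P) = √(124.0283 × 125.3749) = 124.6998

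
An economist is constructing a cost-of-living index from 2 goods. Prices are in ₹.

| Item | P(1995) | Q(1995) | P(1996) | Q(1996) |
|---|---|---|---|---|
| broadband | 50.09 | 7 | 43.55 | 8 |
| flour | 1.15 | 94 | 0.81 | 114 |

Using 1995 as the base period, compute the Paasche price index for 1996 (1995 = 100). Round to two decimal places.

Paasche price index uses current-period quantities as weights.
ΣP(1996)·Q(1996) = 43.55×8 + 0.81×114 = 348.4 + 92.34 = 440.74
ΣP(1995)·Q(1996) = 50.09×8 + 1.15×114 = 400.72 + 131.1 = 531.82
Index = 440.74 / 531.82 × 100 = 82.8739

82.87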